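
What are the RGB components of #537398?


Hex: #537398
R = 53₁₆ = 83
G = 73₁₆ = 115
B = 98₁₆ = 152
= RGB(83, 115, 152)


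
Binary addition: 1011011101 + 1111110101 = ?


Align and add column by column (LSB to MSB, carry propagating):
  01011011101
+ 01111110101
  -----------
  col 0: 1 + 1 + 0 (carry in) = 2 → bit 0, carry out 1
  col 1: 0 + 0 + 1 (carry in) = 1 → bit 1, carry out 0
  col 2: 1 + 1 + 0 (carry in) = 2 → bit 0, carry out 1
  col 3: 1 + 0 + 1 (carry in) = 2 → bit 0, carry out 1
  col 4: 1 + 1 + 1 (carry in) = 3 → bit 1, carry out 1
  col 5: 0 + 1 + 1 (carry in) = 2 → bit 0, carry out 1
  col 6: 1 + 1 + 1 (carry in) = 3 → bit 1, carry out 1
  col 7: 1 + 1 + 1 (carry in) = 3 → bit 1, carry out 1
  col 8: 0 + 1 + 1 (carry in) = 2 → bit 0, carry out 1
  col 9: 1 + 1 + 1 (carry in) = 3 → bit 1, carry out 1
  col 10: 0 + 0 + 1 (carry in) = 1 → bit 1, carry out 0
Reading bits MSB→LSB: 11011010010
Strip leading zeros: 11011010010
= 11011010010


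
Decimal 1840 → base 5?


Divide by 5 repeatedly:
1840 ÷ 5 = 368 remainder 0
368 ÷ 5 = 73 remainder 3
73 ÷ 5 = 14 remainder 3
14 ÷ 5 = 2 remainder 4
2 ÷ 5 = 0 remainder 2
Reading remainders bottom-up:
= 24330


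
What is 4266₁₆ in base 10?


Positional values:
Position 0: 6 × 16^0 = 6 × 1 = 6
Position 1: 6 × 16^1 = 6 × 16 = 96
Position 2: 2 × 16^2 = 2 × 256 = 512
Position 3: 4 × 16^3 = 4 × 4096 = 16384
Sum = 6 + 96 + 512 + 16384
= 16998


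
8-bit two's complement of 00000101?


Original: 00000101
Step 1 - Invert all bits: 11111010
Step 2 - Add 1: 11111010 + 1
= 11111011 (represents -5)


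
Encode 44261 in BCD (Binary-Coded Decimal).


Each digit → 4-bit binary:
  4 → 0100
  4 → 0100
  2 → 0010
  6 → 0110
  1 → 0001
= 0100 0100 0010 0110 0001


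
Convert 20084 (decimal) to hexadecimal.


Divide by 16 repeatedly:
20084 ÷ 16 = 1255 remainder 4 (4)
1255 ÷ 16 = 78 remainder 7 (7)
78 ÷ 16 = 4 remainder 14 (E)
4 ÷ 16 = 0 remainder 4 (4)
Reading remainders bottom-up:
= 0x4E74


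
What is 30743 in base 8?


Divide by 8 repeatedly:
30743 ÷ 8 = 3842 remainder 7
3842 ÷ 8 = 480 remainder 2
480 ÷ 8 = 60 remainder 0
60 ÷ 8 = 7 remainder 4
7 ÷ 8 = 0 remainder 7
Reading remainders bottom-up:
= 0o74027


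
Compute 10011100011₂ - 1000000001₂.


Align and subtract column by column (LSB to MSB, borrowing when needed):
  10011100011
- 01000000001
  -----------
  col 0: (1 - 0 borrow-in) - 1 → 1 - 1 = 0, borrow out 0
  col 1: (1 - 0 borrow-in) - 0 → 1 - 0 = 1, borrow out 0
  col 2: (0 - 0 borrow-in) - 0 → 0 - 0 = 0, borrow out 0
  col 3: (0 - 0 borrow-in) - 0 → 0 - 0 = 0, borrow out 0
  col 4: (0 - 0 borrow-in) - 0 → 0 - 0 = 0, borrow out 0
  col 5: (1 - 0 borrow-in) - 0 → 1 - 0 = 1, borrow out 0
  col 6: (1 - 0 borrow-in) - 0 → 1 - 0 = 1, borrow out 0
  col 7: (1 - 0 borrow-in) - 0 → 1 - 0 = 1, borrow out 0
  col 8: (0 - 0 borrow-in) - 0 → 0 - 0 = 0, borrow out 0
  col 9: (0 - 0 borrow-in) - 1 → borrow from next column: (0+2) - 1 = 1, borrow out 1
  col 10: (1 - 1 borrow-in) - 0 → 0 - 0 = 0, borrow out 0
Reading bits MSB→LSB: 01011100010
Strip leading zeros: 1011100010
= 1011100010


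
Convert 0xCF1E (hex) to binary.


Each hex digit → 4 binary bits:
  C = 1100
  F = 1111
  1 = 0001
  E = 1110
Concatenate: 1100 1111 0001 1110
= 1100111100011110


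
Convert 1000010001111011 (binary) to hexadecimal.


Group into 4-bit nibbles: 1000010001111011
  1000 = 8
  0100 = 4
  0111 = 7
  1011 = B
= 0x847B


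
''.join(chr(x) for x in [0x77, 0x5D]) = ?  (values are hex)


Codes (hex): 0x77 0x5D
Per-code ASCII lookup:
  0x77 = 119  (range 97-122: lowercase, 119 - 97 = 22) → 'w'
  0x5D = 93  (special character) → ']'
= 'w]'


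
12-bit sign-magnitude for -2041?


Sign bit: 1 (negative)
Magnitude: 2041 = 11111111001
= 111111111001


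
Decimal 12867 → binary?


Divide by 2 repeatedly:
12867 ÷ 2 = 6433 remainder 1
6433 ÷ 2 = 3216 remainder 1
3216 ÷ 2 = 1608 remainder 0
1608 ÷ 2 = 804 remainder 0
804 ÷ 2 = 402 remainder 0
402 ÷ 2 = 201 remainder 0
201 ÷ 2 = 100 remainder 1
100 ÷ 2 = 50 remainder 0
50 ÷ 2 = 25 remainder 0
25 ÷ 2 = 12 remainder 1
12 ÷ 2 = 6 remainder 0
6 ÷ 2 = 3 remainder 0
3 ÷ 2 = 1 remainder 1
1 ÷ 2 = 0 remainder 1
Reading remainders bottom-up:
= 11001001000011


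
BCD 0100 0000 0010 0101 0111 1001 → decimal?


Each 4-bit group → digit:
  0100 → 4
  0000 → 0
  0010 → 2
  0101 → 5
  0111 → 7
  1001 → 9
= 402579


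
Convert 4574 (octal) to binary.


Each octal digit → 3 binary bits:
  4 = 100
  5 = 101
  7 = 111
  4 = 100
Concatenate: 100 101 111 100
= 100101111100


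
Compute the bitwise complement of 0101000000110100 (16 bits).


Original: 0101000000110100
Invert all bits:
  bit 0: 0 → 1
  bit 1: 1 → 0
  bit 2: 0 → 1
  bit 3: 1 → 0
  bit 4: 0 → 1
  bit 5: 0 → 1
  bit 6: 0 → 1
  bit 7: 0 → 1
  bit 8: 0 → 1
  bit 9: 0 → 1
  bit 10: 1 → 0
  bit 11: 1 → 0
  bit 12: 0 → 1
  bit 13: 1 → 0
  bit 14: 0 → 1
  bit 15: 0 → 1
= 1010111111001011


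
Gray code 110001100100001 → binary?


Gray code: 110001100100001
MSB stays the same: 1
Each subsequent bit = prev_binary XOR current_gray:
  B[1] = 1 XOR 1 = 0
  B[2] = 0 XOR 0 = 0
  B[3] = 0 XOR 0 = 0
  B[4] = 0 XOR 0 = 0
  B[5] = 0 XOR 1 = 1
  B[6] = 1 XOR 1 = 0
  B[7] = 0 XOR 0 = 0
  B[8] = 0 XOR 0 = 0
  B[9] = 0 XOR 1 = 1
  B[10] = 1 XOR 0 = 1
  B[11] = 1 XOR 0 = 1
  B[12] = 1 XOR 0 = 1
  B[13] = 1 XOR 0 = 1
  B[14] = 1 XOR 1 = 0
= 100001000111110 (16958 decimal)


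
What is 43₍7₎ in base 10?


Positional values (base 7):
  3 × 7^0 = 3 × 1 = 3
  4 × 7^1 = 4 × 7 = 28
Sum = 3 + 28
= 31


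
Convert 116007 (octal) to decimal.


Positional values:
Position 0: 7 × 8^0 = 7
Position 1: 0 × 8^1 = 0
Position 2: 0 × 8^2 = 0
Position 3: 6 × 8^3 = 3072
Position 4: 1 × 8^4 = 4096
Position 5: 1 × 8^5 = 32768
Sum = 7 + 0 + 0 + 3072 + 4096 + 32768
= 39943


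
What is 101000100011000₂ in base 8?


Group into 3-bit groups: 101000100011000
  101 = 5
  000 = 0
  100 = 4
  011 = 3
  000 = 0
= 0o50430


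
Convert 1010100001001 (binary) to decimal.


Positional values:
Bit 0: 1 × 2^0 = 1
Bit 3: 1 × 2^3 = 8
Bit 8: 1 × 2^8 = 256
Bit 10: 1 × 2^10 = 1024
Bit 12: 1 × 2^12 = 4096
Sum = 1 + 8 + 256 + 1024 + 4096
= 5385


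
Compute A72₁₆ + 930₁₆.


Align and add column by column (LSB to MSB, each column mod 16 with carry):
  0A72
+ 0930
  ----
  col 0: 2(2) + 0(0) + 0 (carry in) = 2 → 2(2), carry out 0
  col 1: 7(7) + 3(3) + 0 (carry in) = 10 → A(10), carry out 0
  col 2: A(10) + 9(9) + 0 (carry in) = 19 → 3(3), carry out 1
  col 3: 0(0) + 0(0) + 1 (carry in) = 1 → 1(1), carry out 0
Reading digits MSB→LSB: 13A2
Strip leading zeros: 13A2
= 0x13A2


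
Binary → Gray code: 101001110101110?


Binary: 101001110101110
Gray code: G = B XOR (B >> 1)
B >> 1 = 010100111010111
101001110101110 XOR 010100111010111:
  1 XOR 0 = 1
  0 XOR 1 = 1
  1 XOR 0 = 1
  0 XOR 1 = 1
  0 XOR 0 = 0
  1 XOR 0 = 1
  1 XOR 1 = 0
  1 XOR 1 = 0
  0 XOR 1 = 1
  1 XOR 0 = 1
  0 XOR 1 = 1
  1 XOR 0 = 1
  1 XOR 1 = 0
  1 XOR 1 = 0
  0 XOR 1 = 1
= 111101001111001


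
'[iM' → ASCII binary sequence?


String: '[iM'  (3 characters)
Per-character ASCII lookup:
  '[': special character: '[' = 91 → 1011011
  'i': lowercase starts at 97: 'i' = 97 + 8 = 105 → 1101001
  'M': uppercase starts at 65: 'M' = 65 + 12 = 77 → 1001101
= 1011011 1101001 1001101


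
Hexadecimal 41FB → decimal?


Positional values:
Position 0: B × 16^0 = 11 × 1 = 11
Position 1: F × 16^1 = 15 × 16 = 240
Position 2: 1 × 16^2 = 1 × 256 = 256
Position 3: 4 × 16^3 = 4 × 4096 = 16384
Sum = 11 + 240 + 256 + 16384
= 16891


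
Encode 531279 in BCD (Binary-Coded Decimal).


Each digit → 4-bit binary:
  5 → 0101
  3 → 0011
  1 → 0001
  2 → 0010
  7 → 0111
  9 → 1001
= 0101 0011 0001 0010 0111 1001


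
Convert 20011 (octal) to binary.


Each octal digit → 3 binary bits:
  2 = 010
  0 = 000
  0 = 000
  1 = 001
  1 = 001
Concatenate: 010 000 000 001 001
= 010000000001001


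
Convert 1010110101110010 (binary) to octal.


Group into 3-bit groups: 001010110101110010
  001 = 1
  010 = 2
  110 = 6
  101 = 5
  110 = 6
  010 = 2
= 0o126562


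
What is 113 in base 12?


Divide by 12 repeatedly:
113 ÷ 12 = 9 remainder 5
9 ÷ 12 = 0 remainder 9
Reading remainders bottom-up:
= 95


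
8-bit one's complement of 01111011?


Original: 01111011
Invert all bits:
  bit 0: 0 → 1
  bit 1: 1 → 0
  bit 2: 1 → 0
  bit 3: 1 → 0
  bit 4: 1 → 0
  bit 5: 0 → 1
  bit 6: 1 → 0
  bit 7: 1 → 0
= 10000100


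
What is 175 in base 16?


Divide by 16 repeatedly:
175 ÷ 16 = 10 remainder 15 (F)
10 ÷ 16 = 0 remainder 10 (A)
Reading remainders bottom-up:
= 0xAF


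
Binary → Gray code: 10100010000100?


Binary: 10100010000100
Gray code: G = B XOR (B >> 1)
B >> 1 = 01010001000010
10100010000100 XOR 01010001000010:
  1 XOR 0 = 1
  0 XOR 1 = 1
  1 XOR 0 = 1
  0 XOR 1 = 1
  0 XOR 0 = 0
  0 XOR 0 = 0
  1 XOR 0 = 1
  0 XOR 1 = 1
  0 XOR 0 = 0
  0 XOR 0 = 0
  0 XOR 0 = 0
  1 XOR 0 = 1
  0 XOR 1 = 1
  0 XOR 0 = 0
= 11110011000110


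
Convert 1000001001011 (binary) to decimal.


Positional values:
Bit 0: 1 × 2^0 = 1
Bit 1: 1 × 2^1 = 2
Bit 3: 1 × 2^3 = 8
Bit 6: 1 × 2^6 = 64
Bit 12: 1 × 2^12 = 4096
Sum = 1 + 2 + 8 + 64 + 4096
= 4171


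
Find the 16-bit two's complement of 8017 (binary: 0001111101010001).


Original: 0001111101010001
Step 1 - Invert all bits: 1110000010101110
Step 2 - Add 1: 1110000010101110 + 1
= 1110000010101111 (represents -8017)


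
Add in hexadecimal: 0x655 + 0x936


Align and add column by column (LSB to MSB, each column mod 16 with carry):
  0655
+ 0936
  ----
  col 0: 5(5) + 6(6) + 0 (carry in) = 11 → B(11), carry out 0
  col 1: 5(5) + 3(3) + 0 (carry in) = 8 → 8(8), carry out 0
  col 2: 6(6) + 9(9) + 0 (carry in) = 15 → F(15), carry out 0
  col 3: 0(0) + 0(0) + 0 (carry in) = 0 → 0(0), carry out 0
Reading digits MSB→LSB: 0F8B
Strip leading zeros: F8B
= 0xF8B


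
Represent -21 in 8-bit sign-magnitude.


Sign bit: 1 (negative)
Magnitude: 21 = 0010101
= 10010101


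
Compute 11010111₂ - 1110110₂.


Align and subtract column by column (LSB to MSB, borrowing when needed):
  11010111
- 01110110
  --------
  col 0: (1 - 0 borrow-in) - 0 → 1 - 0 = 1, borrow out 0
  col 1: (1 - 0 borrow-in) - 1 → 1 - 1 = 0, borrow out 0
  col 2: (1 - 0 borrow-in) - 1 → 1 - 1 = 0, borrow out 0
  col 3: (0 - 0 borrow-in) - 0 → 0 - 0 = 0, borrow out 0
  col 4: (1 - 0 borrow-in) - 1 → 1 - 1 = 0, borrow out 0
  col 5: (0 - 0 borrow-in) - 1 → borrow from next column: (0+2) - 1 = 1, borrow out 1
  col 6: (1 - 1 borrow-in) - 1 → borrow from next column: (0+2) - 1 = 1, borrow out 1
  col 7: (1 - 1 borrow-in) - 0 → 0 - 0 = 0, borrow out 0
Reading bits MSB→LSB: 01100001
Strip leading zeros: 1100001
= 1100001


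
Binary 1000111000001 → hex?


Group into 4-bit nibbles: 0001000111000001
  0001 = 1
  0001 = 1
  1100 = C
  0001 = 1
= 0x11C1


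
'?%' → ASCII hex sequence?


String: '?%'  (2 characters)
Per-character ASCII lookup:
  '?': special character: '?' = 63 → 0x3F
  '%': special character: '%' = 37 → 0x25
= 0x3F 0x25


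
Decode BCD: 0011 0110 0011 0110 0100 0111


Each 4-bit group → digit:
  0011 → 3
  0110 → 6
  0011 → 3
  0110 → 6
  0100 → 4
  0111 → 7
= 363647


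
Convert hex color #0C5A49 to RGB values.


Hex: #0C5A49
R = 0C₁₆ = 12
G = 5A₁₆ = 90
B = 49₁₆ = 73
= RGB(12, 90, 73)


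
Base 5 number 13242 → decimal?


Positional values (base 5):
  2 × 5^0 = 2 × 1 = 2
  4 × 5^1 = 4 × 5 = 20
  2 × 5^2 = 2 × 25 = 50
  3 × 5^3 = 3 × 125 = 375
  1 × 5^4 = 1 × 625 = 625
Sum = 2 + 20 + 50 + 375 + 625
= 1072


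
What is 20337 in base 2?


Divide by 2 repeatedly:
20337 ÷ 2 = 10168 remainder 1
10168 ÷ 2 = 5084 remainder 0
5084 ÷ 2 = 2542 remainder 0
2542 ÷ 2 = 1271 remainder 0
1271 ÷ 2 = 635 remainder 1
635 ÷ 2 = 317 remainder 1
317 ÷ 2 = 158 remainder 1
158 ÷ 2 = 79 remainder 0
79 ÷ 2 = 39 remainder 1
39 ÷ 2 = 19 remainder 1
19 ÷ 2 = 9 remainder 1
9 ÷ 2 = 4 remainder 1
4 ÷ 2 = 2 remainder 0
2 ÷ 2 = 1 remainder 0
1 ÷ 2 = 0 remainder 1
Reading remainders bottom-up:
= 100111101110001


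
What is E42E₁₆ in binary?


Each hex digit → 4 binary bits:
  E = 1110
  4 = 0100
  2 = 0010
  E = 1110
Concatenate: 1110 0100 0010 1110
= 1110010000101110


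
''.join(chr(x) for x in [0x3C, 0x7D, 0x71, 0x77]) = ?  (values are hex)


Codes (hex): 0x3C 0x7D 0x71 0x77
Per-code ASCII lookup:
  0x3C = 60  (special character) → '<'
  0x7D = 125  (special character) → '}'
  0x71 = 113  (range 97-122: lowercase, 113 - 97 = 16) → 'q'
  0x77 = 119  (range 97-122: lowercase, 119 - 97 = 22) → 'w'
= '<}qw'


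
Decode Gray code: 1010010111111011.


Gray code: 1010010111111011
MSB stays the same: 1
Each subsequent bit = prev_binary XOR current_gray:
  B[1] = 1 XOR 0 = 1
  B[2] = 1 XOR 1 = 0
  B[3] = 0 XOR 0 = 0
  B[4] = 0 XOR 0 = 0
  B[5] = 0 XOR 1 = 1
  B[6] = 1 XOR 0 = 1
  B[7] = 1 XOR 1 = 0
  B[8] = 0 XOR 1 = 1
  B[9] = 1 XOR 1 = 0
  B[10] = 0 XOR 1 = 1
  B[11] = 1 XOR 1 = 0
  B[12] = 0 XOR 1 = 1
  B[13] = 1 XOR 0 = 1
  B[14] = 1 XOR 1 = 0
  B[15] = 0 XOR 1 = 1
= 1100011010101101 (50861 decimal)


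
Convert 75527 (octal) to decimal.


Positional values:
Position 0: 7 × 8^0 = 7
Position 1: 2 × 8^1 = 16
Position 2: 5 × 8^2 = 320
Position 3: 5 × 8^3 = 2560
Position 4: 7 × 8^4 = 28672
Sum = 7 + 16 + 320 + 2560 + 28672
= 31575


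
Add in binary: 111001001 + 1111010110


Align and add column by column (LSB to MSB, carry propagating):
  00111001001
+ 01111010110
  -----------
  col 0: 1 + 0 + 0 (carry in) = 1 → bit 1, carry out 0
  col 1: 0 + 1 + 0 (carry in) = 1 → bit 1, carry out 0
  col 2: 0 + 1 + 0 (carry in) = 1 → bit 1, carry out 0
  col 3: 1 + 0 + 0 (carry in) = 1 → bit 1, carry out 0
  col 4: 0 + 1 + 0 (carry in) = 1 → bit 1, carry out 0
  col 5: 0 + 0 + 0 (carry in) = 0 → bit 0, carry out 0
  col 6: 1 + 1 + 0 (carry in) = 2 → bit 0, carry out 1
  col 7: 1 + 1 + 1 (carry in) = 3 → bit 1, carry out 1
  col 8: 1 + 1 + 1 (carry in) = 3 → bit 1, carry out 1
  col 9: 0 + 1 + 1 (carry in) = 2 → bit 0, carry out 1
  col 10: 0 + 0 + 1 (carry in) = 1 → bit 1, carry out 0
Reading bits MSB→LSB: 10110011111
Strip leading zeros: 10110011111
= 10110011111


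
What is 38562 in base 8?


Divide by 8 repeatedly:
38562 ÷ 8 = 4820 remainder 2
4820 ÷ 8 = 602 remainder 4
602 ÷ 8 = 75 remainder 2
75 ÷ 8 = 9 remainder 3
9 ÷ 8 = 1 remainder 1
1 ÷ 8 = 0 remainder 1
Reading remainders bottom-up:
= 0o113242


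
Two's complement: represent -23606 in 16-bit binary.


Original: 0101110000110110
Step 1 - Invert all bits: 1010001111001001
Step 2 - Add 1: 1010001111001001 + 1
= 1010001111001010 (represents -23606)


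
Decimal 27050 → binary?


Divide by 2 repeatedly:
27050 ÷ 2 = 13525 remainder 0
13525 ÷ 2 = 6762 remainder 1
6762 ÷ 2 = 3381 remainder 0
3381 ÷ 2 = 1690 remainder 1
1690 ÷ 2 = 845 remainder 0
845 ÷ 2 = 422 remainder 1
422 ÷ 2 = 211 remainder 0
211 ÷ 2 = 105 remainder 1
105 ÷ 2 = 52 remainder 1
52 ÷ 2 = 26 remainder 0
26 ÷ 2 = 13 remainder 0
13 ÷ 2 = 6 remainder 1
6 ÷ 2 = 3 remainder 0
3 ÷ 2 = 1 remainder 1
1 ÷ 2 = 0 remainder 1
Reading remainders bottom-up:
= 110100110101010


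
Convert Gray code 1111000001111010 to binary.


Gray code: 1111000001111010
MSB stays the same: 1
Each subsequent bit = prev_binary XOR current_gray:
  B[1] = 1 XOR 1 = 0
  B[2] = 0 XOR 1 = 1
  B[3] = 1 XOR 1 = 0
  B[4] = 0 XOR 0 = 0
  B[5] = 0 XOR 0 = 0
  B[6] = 0 XOR 0 = 0
  B[7] = 0 XOR 0 = 0
  B[8] = 0 XOR 0 = 0
  B[9] = 0 XOR 1 = 1
  B[10] = 1 XOR 1 = 0
  B[11] = 0 XOR 1 = 1
  B[12] = 1 XOR 1 = 0
  B[13] = 0 XOR 0 = 0
  B[14] = 0 XOR 1 = 1
  B[15] = 1 XOR 0 = 1
= 1010000001010011 (41043 decimal)


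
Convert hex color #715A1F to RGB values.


Hex: #715A1F
R = 71₁₆ = 113
G = 5A₁₆ = 90
B = 1F₁₆ = 31
= RGB(113, 90, 31)


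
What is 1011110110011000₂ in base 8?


Group into 3-bit groups: 001011110110011000
  001 = 1
  011 = 3
  110 = 6
  110 = 6
  011 = 3
  000 = 0
= 0o136630


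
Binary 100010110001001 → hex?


Group into 4-bit nibbles: 0100010110001001
  0100 = 4
  0101 = 5
  1000 = 8
  1001 = 9
= 0x4589


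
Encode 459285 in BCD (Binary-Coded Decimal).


Each digit → 4-bit binary:
  4 → 0100
  5 → 0101
  9 → 1001
  2 → 0010
  8 → 1000
  5 → 0101
= 0100 0101 1001 0010 1000 0101


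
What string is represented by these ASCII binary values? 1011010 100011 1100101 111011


Codes (binary): 1011010 100011 1100101 111011
Per-code ASCII lookup:
  1011010 = 90  (range 65-90: uppercase, 90 - 65 = 25) → 'Z'
  100011 = 35  (special character) → '#'
  1100101 = 101  (range 97-122: lowercase, 101 - 97 = 4) → 'e'
  111011 = 59  (special character) → ';'
= 'Z#e;'


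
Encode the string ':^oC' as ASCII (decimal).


String: ':^oC'  (4 characters)
Per-character ASCII lookup:
  ':': special character: ':' = 58
  '^': special character: '^' = 94
  'o': lowercase starts at 97: 'o' = 97 + 14 = 111
  'C': uppercase starts at 65: 'C' = 65 + 2 = 67
= 58 94 111 67


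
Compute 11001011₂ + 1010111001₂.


Align and add column by column (LSB to MSB, carry propagating):
  00011001011
+ 01010111001
  -----------
  col 0: 1 + 1 + 0 (carry in) = 2 → bit 0, carry out 1
  col 1: 1 + 0 + 1 (carry in) = 2 → bit 0, carry out 1
  col 2: 0 + 0 + 1 (carry in) = 1 → bit 1, carry out 0
  col 3: 1 + 1 + 0 (carry in) = 2 → bit 0, carry out 1
  col 4: 0 + 1 + 1 (carry in) = 2 → bit 0, carry out 1
  col 5: 0 + 1 + 1 (carry in) = 2 → bit 0, carry out 1
  col 6: 1 + 0 + 1 (carry in) = 2 → bit 0, carry out 1
  col 7: 1 + 1 + 1 (carry in) = 3 → bit 1, carry out 1
  col 8: 0 + 0 + 1 (carry in) = 1 → bit 1, carry out 0
  col 9: 0 + 1 + 0 (carry in) = 1 → bit 1, carry out 0
  col 10: 0 + 0 + 0 (carry in) = 0 → bit 0, carry out 0
Reading bits MSB→LSB: 01110000100
Strip leading zeros: 1110000100
= 1110000100


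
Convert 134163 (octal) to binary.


Each octal digit → 3 binary bits:
  1 = 001
  3 = 011
  4 = 100
  1 = 001
  6 = 110
  3 = 011
Concatenate: 001 011 100 001 110 011
= 001011100001110011


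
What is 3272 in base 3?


Divide by 3 repeatedly:
3272 ÷ 3 = 1090 remainder 2
1090 ÷ 3 = 363 remainder 1
363 ÷ 3 = 121 remainder 0
121 ÷ 3 = 40 remainder 1
40 ÷ 3 = 13 remainder 1
13 ÷ 3 = 4 remainder 1
4 ÷ 3 = 1 remainder 1
1 ÷ 3 = 0 remainder 1
Reading remainders bottom-up:
= 11111012


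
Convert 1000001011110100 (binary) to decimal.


Positional values:
Bit 2: 1 × 2^2 = 4
Bit 4: 1 × 2^4 = 16
Bit 5: 1 × 2^5 = 32
Bit 6: 1 × 2^6 = 64
Bit 7: 1 × 2^7 = 128
Bit 9: 1 × 2^9 = 512
Bit 15: 1 × 2^15 = 32768
Sum = 4 + 16 + 32 + 64 + 128 + 512 + 32768
= 33524


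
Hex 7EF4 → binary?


Each hex digit → 4 binary bits:
  7 = 0111
  E = 1110
  F = 1111
  4 = 0100
Concatenate: 0111 1110 1111 0100
= 0111111011110100


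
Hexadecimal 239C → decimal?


Positional values:
Position 0: C × 16^0 = 12 × 1 = 12
Position 1: 9 × 16^1 = 9 × 16 = 144
Position 2: 3 × 16^2 = 3 × 256 = 768
Position 3: 2 × 16^3 = 2 × 4096 = 8192
Sum = 12 + 144 + 768 + 8192
= 9116


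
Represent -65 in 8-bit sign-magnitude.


Sign bit: 1 (negative)
Magnitude: 65 = 1000001
= 11000001


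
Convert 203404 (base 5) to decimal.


Positional values (base 5):
  4 × 5^0 = 4 × 1 = 4
  0 × 5^1 = 0 × 5 = 0
  4 × 5^2 = 4 × 25 = 100
  3 × 5^3 = 3 × 125 = 375
  0 × 5^4 = 0 × 625 = 0
  2 × 5^5 = 2 × 3125 = 6250
Sum = 4 + 0 + 100 + 375 + 0 + 6250
= 6729


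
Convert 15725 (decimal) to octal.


Divide by 8 repeatedly:
15725 ÷ 8 = 1965 remainder 5
1965 ÷ 8 = 245 remainder 5
245 ÷ 8 = 30 remainder 5
30 ÷ 8 = 3 remainder 6
3 ÷ 8 = 0 remainder 3
Reading remainders bottom-up:
= 0o36555


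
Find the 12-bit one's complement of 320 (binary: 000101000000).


Original: 000101000000
Invert all bits:
  bit 0: 0 → 1
  bit 1: 0 → 1
  bit 2: 0 → 1
  bit 3: 1 → 0
  bit 4: 0 → 1
  bit 5: 1 → 0
  bit 6: 0 → 1
  bit 7: 0 → 1
  bit 8: 0 → 1
  bit 9: 0 → 1
  bit 10: 0 → 1
  bit 11: 0 → 1
= 111010111111


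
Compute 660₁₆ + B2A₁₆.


Align and add column by column (LSB to MSB, each column mod 16 with carry):
  0660
+ 0B2A
  ----
  col 0: 0(0) + A(10) + 0 (carry in) = 10 → A(10), carry out 0
  col 1: 6(6) + 2(2) + 0 (carry in) = 8 → 8(8), carry out 0
  col 2: 6(6) + B(11) + 0 (carry in) = 17 → 1(1), carry out 1
  col 3: 0(0) + 0(0) + 1 (carry in) = 1 → 1(1), carry out 0
Reading digits MSB→LSB: 118A
Strip leading zeros: 118A
= 0x118A


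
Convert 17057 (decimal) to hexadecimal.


Divide by 16 repeatedly:
17057 ÷ 16 = 1066 remainder 1 (1)
1066 ÷ 16 = 66 remainder 10 (A)
66 ÷ 16 = 4 remainder 2 (2)
4 ÷ 16 = 0 remainder 4 (4)
Reading remainders bottom-up:
= 0x42A1


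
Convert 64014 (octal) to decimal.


Positional values:
Position 0: 4 × 8^0 = 4
Position 1: 1 × 8^1 = 8
Position 2: 0 × 8^2 = 0
Position 3: 4 × 8^3 = 2048
Position 4: 6 × 8^4 = 24576
Sum = 4 + 8 + 0 + 2048 + 24576
= 26636


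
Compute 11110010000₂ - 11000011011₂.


Align and subtract column by column (LSB to MSB, borrowing when needed):
  11110010000
- 11000011011
  -----------
  col 0: (0 - 0 borrow-in) - 1 → borrow from next column: (0+2) - 1 = 1, borrow out 1
  col 1: (0 - 1 borrow-in) - 1 → borrow from next column: (-1+2) - 1 = 0, borrow out 1
  col 2: (0 - 1 borrow-in) - 0 → borrow from next column: (-1+2) - 0 = 1, borrow out 1
  col 3: (0 - 1 borrow-in) - 1 → borrow from next column: (-1+2) - 1 = 0, borrow out 1
  col 4: (1 - 1 borrow-in) - 1 → borrow from next column: (0+2) - 1 = 1, borrow out 1
  col 5: (0 - 1 borrow-in) - 0 → borrow from next column: (-1+2) - 0 = 1, borrow out 1
  col 6: (0 - 1 borrow-in) - 0 → borrow from next column: (-1+2) - 0 = 1, borrow out 1
  col 7: (1 - 1 borrow-in) - 0 → 0 - 0 = 0, borrow out 0
  col 8: (1 - 0 borrow-in) - 0 → 1 - 0 = 1, borrow out 0
  col 9: (1 - 0 borrow-in) - 1 → 1 - 1 = 0, borrow out 0
  col 10: (1 - 0 borrow-in) - 1 → 1 - 1 = 0, borrow out 0
Reading bits MSB→LSB: 00101110101
Strip leading zeros: 101110101
= 101110101


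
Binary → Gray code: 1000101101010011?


Binary: 1000101101010011
Gray code: G = B XOR (B >> 1)
B >> 1 = 0100010110101001
1000101101010011 XOR 0100010110101001:
  1 XOR 0 = 1
  0 XOR 1 = 1
  0 XOR 0 = 0
  0 XOR 0 = 0
  1 XOR 0 = 1
  0 XOR 1 = 1
  1 XOR 0 = 1
  1 XOR 1 = 0
  0 XOR 1 = 1
  1 XOR 0 = 1
  0 XOR 1 = 1
  1 XOR 0 = 1
  0 XOR 1 = 1
  0 XOR 0 = 0
  1 XOR 0 = 1
  1 XOR 1 = 0
= 1100111011111010


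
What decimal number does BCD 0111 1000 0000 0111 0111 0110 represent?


Each 4-bit group → digit:
  0111 → 7
  1000 → 8
  0000 → 0
  0111 → 7
  0111 → 7
  0110 → 6
= 780776


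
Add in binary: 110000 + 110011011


Align and add column by column (LSB to MSB, carry propagating):
  0000110000
+ 0110011011
  ----------
  col 0: 0 + 1 + 0 (carry in) = 1 → bit 1, carry out 0
  col 1: 0 + 1 + 0 (carry in) = 1 → bit 1, carry out 0
  col 2: 0 + 0 + 0 (carry in) = 0 → bit 0, carry out 0
  col 3: 0 + 1 + 0 (carry in) = 1 → bit 1, carry out 0
  col 4: 1 + 1 + 0 (carry in) = 2 → bit 0, carry out 1
  col 5: 1 + 0 + 1 (carry in) = 2 → bit 0, carry out 1
  col 6: 0 + 0 + 1 (carry in) = 1 → bit 1, carry out 0
  col 7: 0 + 1 + 0 (carry in) = 1 → bit 1, carry out 0
  col 8: 0 + 1 + 0 (carry in) = 1 → bit 1, carry out 0
  col 9: 0 + 0 + 0 (carry in) = 0 → bit 0, carry out 0
Reading bits MSB→LSB: 0111001011
Strip leading zeros: 111001011
= 111001011


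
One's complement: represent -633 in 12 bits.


Original: 001001111001
Invert all bits:
  bit 0: 0 → 1
  bit 1: 0 → 1
  bit 2: 1 → 0
  bit 3: 0 → 1
  bit 4: 0 → 1
  bit 5: 1 → 0
  bit 6: 1 → 0
  bit 7: 1 → 0
  bit 8: 1 → 0
  bit 9: 0 → 1
  bit 10: 0 → 1
  bit 11: 1 → 0
= 110110000110


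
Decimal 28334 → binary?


Divide by 2 repeatedly:
28334 ÷ 2 = 14167 remainder 0
14167 ÷ 2 = 7083 remainder 1
7083 ÷ 2 = 3541 remainder 1
3541 ÷ 2 = 1770 remainder 1
1770 ÷ 2 = 885 remainder 0
885 ÷ 2 = 442 remainder 1
442 ÷ 2 = 221 remainder 0
221 ÷ 2 = 110 remainder 1
110 ÷ 2 = 55 remainder 0
55 ÷ 2 = 27 remainder 1
27 ÷ 2 = 13 remainder 1
13 ÷ 2 = 6 remainder 1
6 ÷ 2 = 3 remainder 0
3 ÷ 2 = 1 remainder 1
1 ÷ 2 = 0 remainder 1
Reading remainders bottom-up:
= 110111010101110


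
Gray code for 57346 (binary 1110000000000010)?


Binary: 1110000000000010
Gray code: G = B XOR (B >> 1)
B >> 1 = 0111000000000001
1110000000000010 XOR 0111000000000001:
  1 XOR 0 = 1
  1 XOR 1 = 0
  1 XOR 1 = 0
  0 XOR 1 = 1
  0 XOR 0 = 0
  0 XOR 0 = 0
  0 XOR 0 = 0
  0 XOR 0 = 0
  0 XOR 0 = 0
  0 XOR 0 = 0
  0 XOR 0 = 0
  0 XOR 0 = 0
  0 XOR 0 = 0
  0 XOR 0 = 0
  1 XOR 0 = 1
  0 XOR 1 = 1
= 1001000000000011


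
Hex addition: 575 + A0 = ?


Align and add column by column (LSB to MSB, each column mod 16 with carry):
  0575
+ 00A0
  ----
  col 0: 5(5) + 0(0) + 0 (carry in) = 5 → 5(5), carry out 0
  col 1: 7(7) + A(10) + 0 (carry in) = 17 → 1(1), carry out 1
  col 2: 5(5) + 0(0) + 1 (carry in) = 6 → 6(6), carry out 0
  col 3: 0(0) + 0(0) + 0 (carry in) = 0 → 0(0), carry out 0
Reading digits MSB→LSB: 0615
Strip leading zeros: 615
= 0x615


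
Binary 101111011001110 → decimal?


Positional values:
Bit 1: 1 × 2^1 = 2
Bit 2: 1 × 2^2 = 4
Bit 3: 1 × 2^3 = 8
Bit 6: 1 × 2^6 = 64
Bit 7: 1 × 2^7 = 128
Bit 9: 1 × 2^9 = 512
Bit 10: 1 × 2^10 = 1024
Bit 11: 1 × 2^11 = 2048
Bit 12: 1 × 2^12 = 4096
Bit 14: 1 × 2^14 = 16384
Sum = 2 + 4 + 8 + 64 + 128 + 512 + 1024 + 2048 + 4096 + 16384
= 24270


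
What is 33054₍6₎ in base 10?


Positional values (base 6):
  4 × 6^0 = 4 × 1 = 4
  5 × 6^1 = 5 × 6 = 30
  0 × 6^2 = 0 × 36 = 0
  3 × 6^3 = 3 × 216 = 648
  3 × 6^4 = 3 × 1296 = 3888
Sum = 4 + 30 + 0 + 648 + 3888
= 4570


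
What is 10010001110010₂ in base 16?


Group into 4-bit nibbles: 0010010001110010
  0010 = 2
  0100 = 4
  0111 = 7
  0010 = 2
= 0x2472


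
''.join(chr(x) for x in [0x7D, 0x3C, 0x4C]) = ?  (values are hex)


Codes (hex): 0x7D 0x3C 0x4C
Per-code ASCII lookup:
  0x7D = 125  (special character) → '}'
  0x3C = 60  (special character) → '<'
  0x4C = 76  (range 65-90: uppercase, 76 - 65 = 11) → 'L'
= '}<L'


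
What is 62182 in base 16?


Divide by 16 repeatedly:
62182 ÷ 16 = 3886 remainder 6 (6)
3886 ÷ 16 = 242 remainder 14 (E)
242 ÷ 16 = 15 remainder 2 (2)
15 ÷ 16 = 0 remainder 15 (F)
Reading remainders bottom-up:
= 0xF2E6


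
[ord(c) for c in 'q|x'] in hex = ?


String: 'q|x'  (3 characters)
Per-character ASCII lookup:
  'q': lowercase starts at 97: 'q' = 97 + 16 = 113 → 0x71
  '|': special character: '|' = 124 → 0x7C
  'x': lowercase starts at 97: 'x' = 97 + 23 = 120 → 0x78
= 0x71 0x7C 0x78


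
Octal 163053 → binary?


Each octal digit → 3 binary bits:
  1 = 001
  6 = 110
  3 = 011
  0 = 000
  5 = 101
  3 = 011
Concatenate: 001 110 011 000 101 011
= 001110011000101011


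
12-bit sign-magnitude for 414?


Sign bit: 0 (positive)
Magnitude: 414 = 00110011110
= 000110011110


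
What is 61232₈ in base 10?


Positional values:
Position 0: 2 × 8^0 = 2
Position 1: 3 × 8^1 = 24
Position 2: 2 × 8^2 = 128
Position 3: 1 × 8^3 = 512
Position 4: 6 × 8^4 = 24576
Sum = 2 + 24 + 128 + 512 + 24576
= 25242


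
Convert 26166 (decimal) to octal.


Divide by 8 repeatedly:
26166 ÷ 8 = 3270 remainder 6
3270 ÷ 8 = 408 remainder 6
408 ÷ 8 = 51 remainder 0
51 ÷ 8 = 6 remainder 3
6 ÷ 8 = 0 remainder 6
Reading remainders bottom-up:
= 0o63066


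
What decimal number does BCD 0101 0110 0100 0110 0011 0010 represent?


Each 4-bit group → digit:
  0101 → 5
  0110 → 6
  0100 → 4
  0110 → 6
  0011 → 3
  0010 → 2
= 564632


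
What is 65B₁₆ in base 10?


Positional values:
Position 0: B × 16^0 = 11 × 1 = 11
Position 1: 5 × 16^1 = 5 × 16 = 80
Position 2: 6 × 16^2 = 6 × 256 = 1536
Sum = 11 + 80 + 1536
= 1627


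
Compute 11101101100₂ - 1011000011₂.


Align and subtract column by column (LSB to MSB, borrowing when needed):
  11101101100
- 01011000011
  -----------
  col 0: (0 - 0 borrow-in) - 1 → borrow from next column: (0+2) - 1 = 1, borrow out 1
  col 1: (0 - 1 borrow-in) - 1 → borrow from next column: (-1+2) - 1 = 0, borrow out 1
  col 2: (1 - 1 borrow-in) - 0 → 0 - 0 = 0, borrow out 0
  col 3: (1 - 0 borrow-in) - 0 → 1 - 0 = 1, borrow out 0
  col 4: (0 - 0 borrow-in) - 0 → 0 - 0 = 0, borrow out 0
  col 5: (1 - 0 borrow-in) - 0 → 1 - 0 = 1, borrow out 0
  col 6: (1 - 0 borrow-in) - 1 → 1 - 1 = 0, borrow out 0
  col 7: (0 - 0 borrow-in) - 1 → borrow from next column: (0+2) - 1 = 1, borrow out 1
  col 8: (1 - 1 borrow-in) - 0 → 0 - 0 = 0, borrow out 0
  col 9: (1 - 0 borrow-in) - 1 → 1 - 1 = 0, borrow out 0
  col 10: (1 - 0 borrow-in) - 0 → 1 - 0 = 1, borrow out 0
Reading bits MSB→LSB: 10010101001
Strip leading zeros: 10010101001
= 10010101001


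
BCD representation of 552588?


Each digit → 4-bit binary:
  5 → 0101
  5 → 0101
  2 → 0010
  5 → 0101
  8 → 1000
  8 → 1000
= 0101 0101 0010 0101 1000 1000


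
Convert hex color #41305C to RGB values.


Hex: #41305C
R = 41₁₆ = 65
G = 30₁₆ = 48
B = 5C₁₆ = 92
= RGB(65, 48, 92)


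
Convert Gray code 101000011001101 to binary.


Gray code: 101000011001101
MSB stays the same: 1
Each subsequent bit = prev_binary XOR current_gray:
  B[1] = 1 XOR 0 = 1
  B[2] = 1 XOR 1 = 0
  B[3] = 0 XOR 0 = 0
  B[4] = 0 XOR 0 = 0
  B[5] = 0 XOR 0 = 0
  B[6] = 0 XOR 0 = 0
  B[7] = 0 XOR 1 = 1
  B[8] = 1 XOR 1 = 0
  B[9] = 0 XOR 0 = 0
  B[10] = 0 XOR 0 = 0
  B[11] = 0 XOR 1 = 1
  B[12] = 1 XOR 1 = 0
  B[13] = 0 XOR 0 = 0
  B[14] = 0 XOR 1 = 1
= 110000010001001 (24713 decimal)


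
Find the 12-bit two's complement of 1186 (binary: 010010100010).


Original: 010010100010
Step 1 - Invert all bits: 101101011101
Step 2 - Add 1: 101101011101 + 1
= 101101011110 (represents -1186)


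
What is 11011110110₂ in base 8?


Group into 3-bit groups: 011011110110
  011 = 3
  011 = 3
  110 = 6
  110 = 6
= 0o3366


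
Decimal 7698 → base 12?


Divide by 12 repeatedly:
7698 ÷ 12 = 641 remainder 6
641 ÷ 12 = 53 remainder 5
53 ÷ 12 = 4 remainder 5
4 ÷ 12 = 0 remainder 4
Reading remainders bottom-up:
= 4556


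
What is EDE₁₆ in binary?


Each hex digit → 4 binary bits:
  E = 1110
  D = 1101
  E = 1110
Concatenate: 1110 1101 1110
= 111011011110


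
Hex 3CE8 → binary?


Each hex digit → 4 binary bits:
  3 = 0011
  C = 1100
  E = 1110
  8 = 1000
Concatenate: 0011 1100 1110 1000
= 0011110011101000


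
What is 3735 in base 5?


Divide by 5 repeatedly:
3735 ÷ 5 = 747 remainder 0
747 ÷ 5 = 149 remainder 2
149 ÷ 5 = 29 remainder 4
29 ÷ 5 = 5 remainder 4
5 ÷ 5 = 1 remainder 0
1 ÷ 5 = 0 remainder 1
Reading remainders bottom-up:
= 104420


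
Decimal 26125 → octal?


Divide by 8 repeatedly:
26125 ÷ 8 = 3265 remainder 5
3265 ÷ 8 = 408 remainder 1
408 ÷ 8 = 51 remainder 0
51 ÷ 8 = 6 remainder 3
6 ÷ 8 = 0 remainder 6
Reading remainders bottom-up:
= 0o63015


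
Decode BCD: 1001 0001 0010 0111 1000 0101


Each 4-bit group → digit:
  1001 → 9
  0001 → 1
  0010 → 2
  0111 → 7
  1000 → 8
  0101 → 5
= 912785


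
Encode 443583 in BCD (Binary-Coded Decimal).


Each digit → 4-bit binary:
  4 → 0100
  4 → 0100
  3 → 0011
  5 → 0101
  8 → 1000
  3 → 0011
= 0100 0100 0011 0101 1000 0011


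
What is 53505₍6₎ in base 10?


Positional values (base 6):
  5 × 6^0 = 5 × 1 = 5
  0 × 6^1 = 0 × 6 = 0
  5 × 6^2 = 5 × 36 = 180
  3 × 6^3 = 3 × 216 = 648
  5 × 6^4 = 5 × 1296 = 6480
Sum = 5 + 0 + 180 + 648 + 6480
= 7313


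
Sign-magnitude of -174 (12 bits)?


Sign bit: 1 (negative)
Magnitude: 174 = 00010101110
= 100010101110


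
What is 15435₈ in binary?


Each octal digit → 3 binary bits:
  1 = 001
  5 = 101
  4 = 100
  3 = 011
  5 = 101
Concatenate: 001 101 100 011 101
= 001101100011101


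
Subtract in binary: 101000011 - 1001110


Align and subtract column by column (LSB to MSB, borrowing when needed):
  101000011
- 001001110
  ---------
  col 0: (1 - 0 borrow-in) - 0 → 1 - 0 = 1, borrow out 0
  col 1: (1 - 0 borrow-in) - 1 → 1 - 1 = 0, borrow out 0
  col 2: (0 - 0 borrow-in) - 1 → borrow from next column: (0+2) - 1 = 1, borrow out 1
  col 3: (0 - 1 borrow-in) - 1 → borrow from next column: (-1+2) - 1 = 0, borrow out 1
  col 4: (0 - 1 borrow-in) - 0 → borrow from next column: (-1+2) - 0 = 1, borrow out 1
  col 5: (0 - 1 borrow-in) - 0 → borrow from next column: (-1+2) - 0 = 1, borrow out 1
  col 6: (1 - 1 borrow-in) - 1 → borrow from next column: (0+2) - 1 = 1, borrow out 1
  col 7: (0 - 1 borrow-in) - 0 → borrow from next column: (-1+2) - 0 = 1, borrow out 1
  col 8: (1 - 1 borrow-in) - 0 → 0 - 0 = 0, borrow out 0
Reading bits MSB→LSB: 011110101
Strip leading zeros: 11110101
= 11110101


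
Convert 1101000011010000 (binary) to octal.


Group into 3-bit groups: 001101000011010000
  001 = 1
  101 = 5
  000 = 0
  011 = 3
  010 = 2
  000 = 0
= 0o150320


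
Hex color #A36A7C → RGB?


Hex: #A36A7C
R = A3₁₆ = 163
G = 6A₁₆ = 106
B = 7C₁₆ = 124
= RGB(163, 106, 124)


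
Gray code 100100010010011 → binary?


Gray code: 100100010010011
MSB stays the same: 1
Each subsequent bit = prev_binary XOR current_gray:
  B[1] = 1 XOR 0 = 1
  B[2] = 1 XOR 0 = 1
  B[3] = 1 XOR 1 = 0
  B[4] = 0 XOR 0 = 0
  B[5] = 0 XOR 0 = 0
  B[6] = 0 XOR 0 = 0
  B[7] = 0 XOR 1 = 1
  B[8] = 1 XOR 0 = 1
  B[9] = 1 XOR 0 = 1
  B[10] = 1 XOR 1 = 0
  B[11] = 0 XOR 0 = 0
  B[12] = 0 XOR 0 = 0
  B[13] = 0 XOR 1 = 1
  B[14] = 1 XOR 1 = 0
= 111000011100010 (28898 decimal)


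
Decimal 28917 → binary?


Divide by 2 repeatedly:
28917 ÷ 2 = 14458 remainder 1
14458 ÷ 2 = 7229 remainder 0
7229 ÷ 2 = 3614 remainder 1
3614 ÷ 2 = 1807 remainder 0
1807 ÷ 2 = 903 remainder 1
903 ÷ 2 = 451 remainder 1
451 ÷ 2 = 225 remainder 1
225 ÷ 2 = 112 remainder 1
112 ÷ 2 = 56 remainder 0
56 ÷ 2 = 28 remainder 0
28 ÷ 2 = 14 remainder 0
14 ÷ 2 = 7 remainder 0
7 ÷ 2 = 3 remainder 1
3 ÷ 2 = 1 remainder 1
1 ÷ 2 = 0 remainder 1
Reading remainders bottom-up:
= 111000011110101


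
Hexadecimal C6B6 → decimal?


Positional values:
Position 0: 6 × 16^0 = 6 × 1 = 6
Position 1: B × 16^1 = 11 × 16 = 176
Position 2: 6 × 16^2 = 6 × 256 = 1536
Position 3: C × 16^3 = 12 × 4096 = 49152
Sum = 6 + 176 + 1536 + 49152
= 50870


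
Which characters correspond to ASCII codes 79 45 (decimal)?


Codes (decimal): 79 45
Per-code ASCII lookup:
  79  (range 65-90: uppercase, 79 - 65 = 14) → 'O'
  45  (special character) → '-'
= 'O-'


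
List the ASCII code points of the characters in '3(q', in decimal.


String: '3(q'  (3 characters)
Per-character ASCII lookup:
  '3': digits start at 48: '3' = 48 + 3 = 51
  '(': special character: '(' = 40
  'q': lowercase starts at 97: 'q' = 97 + 16 = 113
= 51 40 113


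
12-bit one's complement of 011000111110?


Original: 011000111110
Invert all bits:
  bit 0: 0 → 1
  bit 1: 1 → 0
  bit 2: 1 → 0
  bit 3: 0 → 1
  bit 4: 0 → 1
  bit 5: 0 → 1
  bit 6: 1 → 0
  bit 7: 1 → 0
  bit 8: 1 → 0
  bit 9: 1 → 0
  bit 10: 1 → 0
  bit 11: 0 → 1
= 100111000001


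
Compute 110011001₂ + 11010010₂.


Align and add column by column (LSB to MSB, carry propagating):
  0110011001
+ 0011010010
  ----------
  col 0: 1 + 0 + 0 (carry in) = 1 → bit 1, carry out 0
  col 1: 0 + 1 + 0 (carry in) = 1 → bit 1, carry out 0
  col 2: 0 + 0 + 0 (carry in) = 0 → bit 0, carry out 0
  col 3: 1 + 0 + 0 (carry in) = 1 → bit 1, carry out 0
  col 4: 1 + 1 + 0 (carry in) = 2 → bit 0, carry out 1
  col 5: 0 + 0 + 1 (carry in) = 1 → bit 1, carry out 0
  col 6: 0 + 1 + 0 (carry in) = 1 → bit 1, carry out 0
  col 7: 1 + 1 + 0 (carry in) = 2 → bit 0, carry out 1
  col 8: 1 + 0 + 1 (carry in) = 2 → bit 0, carry out 1
  col 9: 0 + 0 + 1 (carry in) = 1 → bit 1, carry out 0
Reading bits MSB→LSB: 1001101011
Strip leading zeros: 1001101011
= 1001101011


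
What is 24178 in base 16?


Divide by 16 repeatedly:
24178 ÷ 16 = 1511 remainder 2 (2)
1511 ÷ 16 = 94 remainder 7 (7)
94 ÷ 16 = 5 remainder 14 (E)
5 ÷ 16 = 0 remainder 5 (5)
Reading remainders bottom-up:
= 0x5E72


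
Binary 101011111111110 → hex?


Group into 4-bit nibbles: 0101011111111110
  0101 = 5
  0111 = 7
  1111 = F
  1110 = E
= 0x57FE


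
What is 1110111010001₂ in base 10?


Positional values:
Bit 0: 1 × 2^0 = 1
Bit 4: 1 × 2^4 = 16
Bit 6: 1 × 2^6 = 64
Bit 7: 1 × 2^7 = 128
Bit 8: 1 × 2^8 = 256
Bit 10: 1 × 2^10 = 1024
Bit 11: 1 × 2^11 = 2048
Bit 12: 1 × 2^12 = 4096
Sum = 1 + 16 + 64 + 128 + 256 + 1024 + 2048 + 4096
= 7633


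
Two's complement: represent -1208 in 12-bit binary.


Original: 010010111000
Step 1 - Invert all bits: 101101000111
Step 2 - Add 1: 101101000111 + 1
= 101101001000 (represents -1208)


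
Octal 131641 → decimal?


Positional values:
Position 0: 1 × 8^0 = 1
Position 1: 4 × 8^1 = 32
Position 2: 6 × 8^2 = 384
Position 3: 1 × 8^3 = 512
Position 4: 3 × 8^4 = 12288
Position 5: 1 × 8^5 = 32768
Sum = 1 + 32 + 384 + 512 + 12288 + 32768
= 45985


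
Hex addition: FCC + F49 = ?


Align and add column by column (LSB to MSB, each column mod 16 with carry):
  0FCC
+ 0F49
  ----
  col 0: C(12) + 9(9) + 0 (carry in) = 21 → 5(5), carry out 1
  col 1: C(12) + 4(4) + 1 (carry in) = 17 → 1(1), carry out 1
  col 2: F(15) + F(15) + 1 (carry in) = 31 → F(15), carry out 1
  col 3: 0(0) + 0(0) + 1 (carry in) = 1 → 1(1), carry out 0
Reading digits MSB→LSB: 1F15
Strip leading zeros: 1F15
= 0x1F15


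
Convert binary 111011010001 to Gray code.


Binary: 111011010001
Gray code: G = B XOR (B >> 1)
B >> 1 = 011101101000
111011010001 XOR 011101101000:
  1 XOR 0 = 1
  1 XOR 1 = 0
  1 XOR 1 = 0
  0 XOR 1 = 1
  1 XOR 0 = 1
  1 XOR 1 = 0
  0 XOR 1 = 1
  1 XOR 0 = 1
  0 XOR 1 = 1
  0 XOR 0 = 0
  0 XOR 0 = 0
  1 XOR 0 = 1
= 100110111001


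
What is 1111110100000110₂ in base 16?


Group into 4-bit nibbles: 1111110100000110
  1111 = F
  1101 = D
  0000 = 0
  0110 = 6
= 0xFD06


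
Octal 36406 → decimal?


Positional values:
Position 0: 6 × 8^0 = 6
Position 1: 0 × 8^1 = 0
Position 2: 4 × 8^2 = 256
Position 3: 6 × 8^3 = 3072
Position 4: 3 × 8^4 = 12288
Sum = 6 + 0 + 256 + 3072 + 12288
= 15622


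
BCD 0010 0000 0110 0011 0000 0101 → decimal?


Each 4-bit group → digit:
  0010 → 2
  0000 → 0
  0110 → 6
  0011 → 3
  0000 → 0
  0101 → 5
= 206305


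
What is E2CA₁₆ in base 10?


Positional values:
Position 0: A × 16^0 = 10 × 1 = 10
Position 1: C × 16^1 = 12 × 16 = 192
Position 2: 2 × 16^2 = 2 × 256 = 512
Position 3: E × 16^3 = 14 × 4096 = 57344
Sum = 10 + 192 + 512 + 57344
= 58058


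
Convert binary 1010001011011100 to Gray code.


Binary: 1010001011011100
Gray code: G = B XOR (B >> 1)
B >> 1 = 0101000101101110
1010001011011100 XOR 0101000101101110:
  1 XOR 0 = 1
  0 XOR 1 = 1
  1 XOR 0 = 1
  0 XOR 1 = 1
  0 XOR 0 = 0
  0 XOR 0 = 0
  1 XOR 0 = 1
  0 XOR 1 = 1
  1 XOR 0 = 1
  1 XOR 1 = 0
  0 XOR 1 = 1
  1 XOR 0 = 1
  1 XOR 1 = 0
  1 XOR 1 = 0
  0 XOR 1 = 1
  0 XOR 0 = 0
= 1111001110110010


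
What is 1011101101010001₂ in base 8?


Group into 3-bit groups: 001011101101010001
  001 = 1
  011 = 3
  101 = 5
  101 = 5
  010 = 2
  001 = 1
= 0o135521


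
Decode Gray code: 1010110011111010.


Gray code: 1010110011111010
MSB stays the same: 1
Each subsequent bit = prev_binary XOR current_gray:
  B[1] = 1 XOR 0 = 1
  B[2] = 1 XOR 1 = 0
  B[3] = 0 XOR 0 = 0
  B[4] = 0 XOR 1 = 1
  B[5] = 1 XOR 1 = 0
  B[6] = 0 XOR 0 = 0
  B[7] = 0 XOR 0 = 0
  B[8] = 0 XOR 1 = 1
  B[9] = 1 XOR 1 = 0
  B[10] = 0 XOR 1 = 1
  B[11] = 1 XOR 1 = 0
  B[12] = 0 XOR 1 = 1
  B[13] = 1 XOR 0 = 1
  B[14] = 1 XOR 1 = 0
  B[15] = 0 XOR 0 = 0
= 1100100010101100 (51372 decimal)
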